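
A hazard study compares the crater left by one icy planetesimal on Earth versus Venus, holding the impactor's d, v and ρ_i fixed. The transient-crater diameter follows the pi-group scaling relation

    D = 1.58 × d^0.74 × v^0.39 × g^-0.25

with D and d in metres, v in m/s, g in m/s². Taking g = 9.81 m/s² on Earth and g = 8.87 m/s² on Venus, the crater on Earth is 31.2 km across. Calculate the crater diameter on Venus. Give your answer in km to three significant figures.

All impactor-dependent factors cancel in the ratio, leaving D_Venus/D_Earth = (g_Venus/g_Earth)^-0.25.
(8.87/9.81)^-0.25 = 0.9042^-0.25 = 1.025
D_Venus = 1.025 × 31.2 km = 32.0 km

D ≈ 32.0 km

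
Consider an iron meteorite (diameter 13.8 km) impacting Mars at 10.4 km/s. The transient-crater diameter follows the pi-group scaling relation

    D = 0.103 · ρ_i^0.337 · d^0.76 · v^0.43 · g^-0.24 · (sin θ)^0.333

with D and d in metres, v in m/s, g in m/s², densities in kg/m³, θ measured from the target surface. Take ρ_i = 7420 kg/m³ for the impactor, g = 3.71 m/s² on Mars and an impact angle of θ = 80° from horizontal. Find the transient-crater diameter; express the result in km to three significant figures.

D ≈ 113 km

In SI units: d = 13800 m, v = 10400 m/s.
ρ_i^0.337 = 7420^0.337 = 20.15
d^0.76 = 13800^0.76 = 1401
v^0.43 = 10400^0.43 = 53.37
g^-0.24 = 3.71^-0.24 = 0.7300
(sin 80°)^0.333 = 0.9848^0.333 = 0.9949
D = 0.103 × 20.15 × 1401 × 53.37 × 0.7300 × 0.9949 = 1.127 × 10^5 m
   = 112.7 km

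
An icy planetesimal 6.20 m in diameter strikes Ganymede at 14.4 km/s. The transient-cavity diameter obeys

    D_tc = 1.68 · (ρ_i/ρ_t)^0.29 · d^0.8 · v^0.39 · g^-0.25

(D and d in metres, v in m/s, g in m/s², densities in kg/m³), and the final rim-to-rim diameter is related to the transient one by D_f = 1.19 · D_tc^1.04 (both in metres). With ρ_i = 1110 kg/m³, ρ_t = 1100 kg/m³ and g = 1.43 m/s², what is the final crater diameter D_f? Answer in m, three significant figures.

v = 14400 m/s.
(ρ_i/ρ_t)^0.29 = (1110/1100)^0.29 = 1.003
d^0.8 = 6.2^0.8 = 4.304
v^0.39 = 14400^0.39 = 41.86
g^-0.25 = 1.43^-0.25 = 0.9145
D_tc = 1.68 × 1.003 × 4.304 × 41.86 × 0.9145 = 277.6 m
D_f = 1.19 × (277.6)^1.04 = 413.7 m

D_f ≈ 414 m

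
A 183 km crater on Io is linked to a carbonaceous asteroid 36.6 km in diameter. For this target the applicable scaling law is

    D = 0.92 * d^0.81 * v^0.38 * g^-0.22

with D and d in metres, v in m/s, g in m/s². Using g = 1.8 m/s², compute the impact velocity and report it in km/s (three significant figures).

Rearranging for v: v = [D / (0.92 · 36600^0.81 · 1.8^-0.22)]^(1/0.38).
D = 183000 m.
36600^0.81 = 4971
1.8^-0.22 = 0.8787
Denominator = 0.92 × 4971 × 0.8787 = 4019
D / 4019 = 183000 / 4019 = 45.53
v = 45.53^(1/0.38) = 45.53^2.6316 = 23119 m/s

v ≈ 23.1 km/s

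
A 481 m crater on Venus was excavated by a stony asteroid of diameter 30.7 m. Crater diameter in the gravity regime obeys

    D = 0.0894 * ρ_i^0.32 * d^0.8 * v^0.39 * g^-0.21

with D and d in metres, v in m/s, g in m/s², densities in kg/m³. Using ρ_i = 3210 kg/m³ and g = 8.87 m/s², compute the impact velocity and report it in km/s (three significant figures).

v ≈ 14.1 km/s

Rearranging for v: v = [D / (0.0894 · 3210^0.32 · 30.7^0.8 · 8.87^-0.21)]^(1/0.39).
3210^0.32 = 13.25
30.7^0.8 = 15.48
8.87^-0.21 = 0.6323
Denominator = 0.0894 × 13.25 × 15.48 × 0.6323 = 11.59
D / 11.59 = 481 / 11.59 = 41.50
v = 41.50^(1/0.39) = 41.50^2.5641 = 14088 m/s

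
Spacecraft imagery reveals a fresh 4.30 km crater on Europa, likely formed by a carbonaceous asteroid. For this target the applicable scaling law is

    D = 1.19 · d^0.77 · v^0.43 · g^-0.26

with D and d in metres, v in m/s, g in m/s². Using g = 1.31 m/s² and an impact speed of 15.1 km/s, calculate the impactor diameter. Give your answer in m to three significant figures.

Rearranging for d: d = [D / (1.19 · 15100^0.43 · 1.31^-0.26)]^(1/0.77).
D = 4300 m.
15100^0.43 = 62.66
1.31^-0.26 = 0.9322
Denominator = 1.19 × 62.66 × 0.9322 = 69.51
D / 69.51 = 4300 / 69.51 = 61.86
d = 61.86^(1/0.77) = 61.86^1.2987 = 212.1 m

d ≈ 212 m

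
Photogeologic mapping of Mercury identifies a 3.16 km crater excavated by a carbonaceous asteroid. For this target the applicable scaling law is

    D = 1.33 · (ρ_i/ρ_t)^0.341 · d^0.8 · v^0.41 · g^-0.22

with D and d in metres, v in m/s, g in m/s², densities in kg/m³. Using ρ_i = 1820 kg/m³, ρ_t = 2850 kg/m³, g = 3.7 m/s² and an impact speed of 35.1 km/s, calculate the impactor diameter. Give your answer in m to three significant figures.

d ≈ 135 m

Rearranging for d: d = [D / (1.33 · (1820/2850)^0.341 · 35100^0.41 · 3.7^-0.22)]^(1/0.8).
D = 3160 m.
(1820/2850)^0.341 = 0.8582
35100^0.41 = 73.04
3.7^-0.22 = 0.7499
Denominator = 1.33 × 0.8582 × 73.04 × 0.7499 = 62.52
D / 62.52 = 3160 / 62.52 = 50.54
d = 50.54^(1/0.8) = 50.54^1.25 = 134.8 m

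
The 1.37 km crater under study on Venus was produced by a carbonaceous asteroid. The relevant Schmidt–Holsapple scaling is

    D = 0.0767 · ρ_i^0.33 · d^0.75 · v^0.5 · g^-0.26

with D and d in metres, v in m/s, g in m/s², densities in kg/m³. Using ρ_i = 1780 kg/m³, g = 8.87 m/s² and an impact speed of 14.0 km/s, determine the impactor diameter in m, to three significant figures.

Rearranging for d: d = [D / (0.0767 · 1780^0.33 · 14000^0.5 · 8.87^-0.26)]^(1/0.75).
D = 1370 m.
1780^0.33 = 11.82
14000^0.5 = 118.3
8.87^-0.26 = 0.5669
Denominator = 0.0767 × 11.82 × 118.3 × 0.5669 = 60.80
D / 60.80 = 1370 / 60.80 = 22.53
d = 22.53^(1/0.75) = 22.53^1.3333 = 63.63 m

d ≈ 63.6 m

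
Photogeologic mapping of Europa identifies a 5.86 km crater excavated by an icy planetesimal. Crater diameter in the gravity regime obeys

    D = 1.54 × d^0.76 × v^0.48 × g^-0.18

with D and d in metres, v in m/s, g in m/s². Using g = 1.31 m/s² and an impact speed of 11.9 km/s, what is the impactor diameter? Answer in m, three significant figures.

d ≈ 146 m

Rearranging for d: d = [D / (1.54 · 11900^0.48 · 1.31^-0.18)]^(1/0.76).
D = 5860 m.
11900^0.48 = 90.42
1.31^-0.18 = 0.9526
Denominator = 1.54 × 90.42 × 0.9526 = 132.6
D / 132.6 = 5860 / 132.6 = 44.19
d = 44.19^(1/0.76) = 44.19^1.3158 = 146.2 m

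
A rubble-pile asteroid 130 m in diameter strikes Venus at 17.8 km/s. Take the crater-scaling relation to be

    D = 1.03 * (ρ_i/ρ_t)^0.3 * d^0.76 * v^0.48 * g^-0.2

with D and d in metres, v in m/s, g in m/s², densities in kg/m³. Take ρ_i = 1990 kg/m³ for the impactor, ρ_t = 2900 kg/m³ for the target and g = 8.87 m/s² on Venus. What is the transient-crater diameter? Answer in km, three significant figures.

In SI units: v = 17800 m/s.
(ρ_i/ρ_t)^0.3 = (1990/2900)^0.3 = 0.8932
d^0.76 = 130^0.76 = 40.42
v^0.48 = 17800^0.48 = 109.7
g^-0.2 = 8.87^-0.2 = 0.6463
D = 1.03 × 0.8932 × 40.42 × 109.7 × 0.6463 = 2636 m
   = 2.636 km

D ≈ 2.64 km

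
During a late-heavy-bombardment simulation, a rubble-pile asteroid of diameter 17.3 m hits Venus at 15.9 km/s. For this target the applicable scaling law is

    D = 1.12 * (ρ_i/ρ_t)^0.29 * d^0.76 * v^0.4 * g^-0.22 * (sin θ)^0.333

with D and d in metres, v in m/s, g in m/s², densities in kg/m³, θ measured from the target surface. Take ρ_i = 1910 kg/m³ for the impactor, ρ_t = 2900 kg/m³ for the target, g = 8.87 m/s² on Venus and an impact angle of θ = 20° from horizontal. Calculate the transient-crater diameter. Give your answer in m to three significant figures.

D ≈ 180 m

In SI units: v = 15900 m/s.
(ρ_i/ρ_t)^0.29 = (1910/2900)^0.29 = 0.8859
d^0.76 = 17.3^0.76 = 8.728
v^0.4 = 15900^0.4 = 47.92
g^-0.22 = 8.87^-0.22 = 0.6187
(sin 20°)^0.333 = 0.3420^0.333 = 0.6996
D = 1.12 × 0.8859 × 8.728 × 47.92 × 0.6187 × 0.6996 = 179.6 m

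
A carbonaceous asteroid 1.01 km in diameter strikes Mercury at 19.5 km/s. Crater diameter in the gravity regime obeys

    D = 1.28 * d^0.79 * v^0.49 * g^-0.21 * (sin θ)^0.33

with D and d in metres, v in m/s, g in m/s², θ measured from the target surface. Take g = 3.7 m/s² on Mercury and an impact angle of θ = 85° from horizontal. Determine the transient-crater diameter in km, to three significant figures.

D ≈ 29.0 km

In SI units: d = 1010 m, v = 19500 m/s.
d^0.79 = 1010^0.79 = 236.3
v^0.49 = 19500^0.49 = 126.5
g^-0.21 = 3.7^-0.21 = 0.7598
(sin 85°)^0.33 = 0.9962^0.33 = 0.9987
D = 1.28 × 236.3 × 126.5 × 0.7598 × 0.9987 = 29033 m
   = 29.03 km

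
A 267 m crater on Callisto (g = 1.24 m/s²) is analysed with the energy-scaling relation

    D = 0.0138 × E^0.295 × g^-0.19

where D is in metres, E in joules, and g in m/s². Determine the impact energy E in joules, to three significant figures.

Rearranging: E = [D / (0.0138 · g^-0.19)]^(1/0.295).
g^-0.19 = 1.24^-0.19 = 0.9600
D / (0.0138 × 0.9600) = 267 / (0.01325) = 2.015 × 10^4
E = (2.015 × 10^4)^3.3898 = 3.896 × 10^14 J

E ≈ 3.90 × 10^14 J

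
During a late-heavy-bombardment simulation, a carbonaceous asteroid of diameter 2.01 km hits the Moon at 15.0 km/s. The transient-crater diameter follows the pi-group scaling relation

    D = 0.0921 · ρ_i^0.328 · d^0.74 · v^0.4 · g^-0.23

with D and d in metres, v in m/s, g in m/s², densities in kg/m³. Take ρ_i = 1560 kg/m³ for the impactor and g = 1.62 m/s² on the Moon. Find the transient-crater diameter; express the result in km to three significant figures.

In SI units: d = 2010 m, v = 15000 m/s.
ρ_i^0.328 = 1560^0.328 = 11.15
d^0.74 = 2010^0.74 = 278.2
v^0.4 = 15000^0.4 = 46.82
g^-0.23 = 1.62^-0.23 = 0.8950
D = 0.0921 × 11.15 × 278.2 × 46.82 × 0.8950 = 11971 m
   = 11.97 km

D ≈ 12.0 km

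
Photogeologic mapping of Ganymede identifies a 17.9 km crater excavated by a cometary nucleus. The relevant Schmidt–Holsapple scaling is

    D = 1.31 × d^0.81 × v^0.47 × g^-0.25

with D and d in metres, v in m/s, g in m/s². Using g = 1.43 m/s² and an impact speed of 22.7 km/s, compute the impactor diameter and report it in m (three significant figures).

d ≈ 423 m

Rearranging for d: d = [D / (1.31 · 22700^0.47 · 1.43^-0.25)]^(1/0.81).
D = 17900 m.
22700^0.47 = 111.5
1.43^-0.25 = 0.9145
Denominator = 1.31 × 111.5 × 0.9145 = 133.6
D / 133.6 = 17900 / 133.6 = 134.0
d = 134.0^(1/0.81) = 134.0^1.2346 = 422.8 m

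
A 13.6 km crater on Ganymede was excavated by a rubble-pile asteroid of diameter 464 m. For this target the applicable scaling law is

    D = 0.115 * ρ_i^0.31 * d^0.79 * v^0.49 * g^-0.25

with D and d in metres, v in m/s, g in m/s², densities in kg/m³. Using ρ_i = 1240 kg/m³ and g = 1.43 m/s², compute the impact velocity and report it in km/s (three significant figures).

Rearranging for v: v = [D / (0.115 · 1240^0.31 · 464^0.79 · 1.43^-0.25)]^(1/0.49).
D = 13600 m.
1240^0.31 = 9.098
464^0.79 = 127.8
1.43^-0.25 = 0.9145
Denominator = 0.115 × 9.098 × 127.8 × 0.9145 = 122.3
D / 122.3 = 13600 / 122.3 = 111.2
v = 111.2^(1/0.49) = 111.2^2.0408 = 14986 m/s

v ≈ 15.0 km/s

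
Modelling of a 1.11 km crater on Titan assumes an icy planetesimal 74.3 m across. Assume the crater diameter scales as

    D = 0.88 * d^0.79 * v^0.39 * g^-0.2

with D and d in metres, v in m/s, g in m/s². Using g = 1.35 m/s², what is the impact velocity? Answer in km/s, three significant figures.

v ≈ 16.9 km/s

Rearranging for v: v = [D / (0.88 · 74.3^0.79 · 1.35^-0.2)]^(1/0.39).
D = 1110 m.
74.3^0.79 = 30.07
1.35^-0.2 = 0.9417
Denominator = 0.88 × 30.07 × 0.9417 = 24.92
D / 24.92 = 1110 / 24.92 = 44.54
v = 44.54^(1/0.39) = 44.54^2.5641 = 16887 m/s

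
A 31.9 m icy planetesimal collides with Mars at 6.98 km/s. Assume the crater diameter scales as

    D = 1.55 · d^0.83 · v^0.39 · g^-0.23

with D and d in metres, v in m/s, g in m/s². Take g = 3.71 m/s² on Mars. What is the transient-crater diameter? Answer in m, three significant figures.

D ≈ 641 m

In SI units: v = 6980 m/s.
d^0.83 = 31.9^0.83 = 17.71
v^0.39 = 6980^0.39 = 31.56
g^-0.23 = 3.71^-0.23 = 0.7397
D = 1.55 × 17.71 × 31.56 × 0.7397 = 640.8 m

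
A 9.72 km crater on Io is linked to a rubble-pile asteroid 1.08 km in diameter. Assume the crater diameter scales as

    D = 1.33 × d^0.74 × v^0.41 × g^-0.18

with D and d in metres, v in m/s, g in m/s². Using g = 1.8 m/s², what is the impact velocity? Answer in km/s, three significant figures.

v ≈ 11.5 km/s

Rearranging for v: v = [D / (1.33 · 1080^0.74 · 1.8^-0.18)]^(1/0.41).
D = 9720 m.
1080^0.74 = 175.7
1.8^-0.18 = 0.8996
Denominator = 1.33 × 175.7 × 0.8996 = 210.2
D / 210.2 = 9720 / 210.2 = 46.24
v = 46.24^(1/0.41) = 46.24^2.439 = 11507 m/s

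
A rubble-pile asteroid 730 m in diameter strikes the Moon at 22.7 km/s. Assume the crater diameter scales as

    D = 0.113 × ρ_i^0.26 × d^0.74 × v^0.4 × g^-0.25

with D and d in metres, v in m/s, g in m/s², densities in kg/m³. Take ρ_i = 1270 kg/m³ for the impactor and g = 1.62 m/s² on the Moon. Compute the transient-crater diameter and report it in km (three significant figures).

D ≈ 4.67 km

In SI units: v = 22700 m/s.
ρ_i^0.26 = 1270^0.26 = 6.412
d^0.74 = 730^0.74 = 131.5
v^0.4 = 22700^0.4 = 55.26
g^-0.25 = 1.62^-0.25 = 0.8864
D = 0.113 × 6.412 × 131.5 × 55.26 × 0.8864 = 4667 m
   = 4.667 km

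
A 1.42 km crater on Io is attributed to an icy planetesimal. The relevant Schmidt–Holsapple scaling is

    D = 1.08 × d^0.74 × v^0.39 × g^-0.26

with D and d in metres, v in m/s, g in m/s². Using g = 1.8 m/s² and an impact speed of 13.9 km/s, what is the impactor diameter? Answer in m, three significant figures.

d ≈ 132 m

Rearranging for d: d = [D / (1.08 · 13900^0.39 · 1.8^-0.26)]^(1/0.74).
D = 1420 m.
13900^0.39 = 41.28
1.8^-0.26 = 0.8583
Denominator = 1.08 × 41.28 × 0.8583 = 38.27
D / 38.27 = 1420 / 38.27 = 37.10
d = 37.10^(1/0.74) = 37.10^1.3514 = 132.1 m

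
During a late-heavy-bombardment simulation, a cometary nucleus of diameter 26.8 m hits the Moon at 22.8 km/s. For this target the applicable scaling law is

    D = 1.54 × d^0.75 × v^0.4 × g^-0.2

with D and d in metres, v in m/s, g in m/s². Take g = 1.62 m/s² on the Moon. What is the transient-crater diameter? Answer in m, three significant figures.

In SI units: v = 22800 m/s.
d^0.75 = 26.8^0.75 = 11.78
v^0.4 = 22800^0.4 = 55.36
g^-0.2 = 1.62^-0.2 = 0.9080
D = 1.54 × 11.78 × 55.36 × 0.9080 = 911.9 m

D ≈ 912 m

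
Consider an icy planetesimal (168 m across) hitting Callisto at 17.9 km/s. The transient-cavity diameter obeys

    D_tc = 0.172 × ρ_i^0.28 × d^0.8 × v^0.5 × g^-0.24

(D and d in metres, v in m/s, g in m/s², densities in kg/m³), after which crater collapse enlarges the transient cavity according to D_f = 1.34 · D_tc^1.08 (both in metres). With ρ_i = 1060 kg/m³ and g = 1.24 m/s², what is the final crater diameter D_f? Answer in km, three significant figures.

v = 17900 m/s.
ρ_i^0.28 = 1060^0.28 = 7.032
d^0.8 = 168^0.8 = 60.29
v^0.5 = 17900^0.5 = 133.8
g^-0.24 = 1.24^-0.24 = 0.9497
D_tc = 0.172 × 7.032 × 60.29 × 133.8 × 0.9497 = 9266 m
D_f = 1.34 × (9266)^1.08 = 25784 m
     = 25.78 km

D_f ≈ 25.8 km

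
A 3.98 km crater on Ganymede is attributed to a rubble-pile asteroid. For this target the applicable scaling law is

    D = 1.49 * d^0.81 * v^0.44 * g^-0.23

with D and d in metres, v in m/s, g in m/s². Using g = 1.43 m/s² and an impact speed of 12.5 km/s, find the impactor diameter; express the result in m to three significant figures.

Rearranging for d: d = [D / (1.49 · 12500^0.44 · 1.43^-0.23)]^(1/0.81).
D = 3980 m.
12500^0.44 = 63.48
1.43^-0.23 = 0.9210
Denominator = 1.49 × 63.48 × 0.9210 = 87.11
D / 87.11 = 3980 / 87.11 = 45.69
d = 45.69^(1/0.81) = 45.69^1.2346 = 112.0 m

d ≈ 112 m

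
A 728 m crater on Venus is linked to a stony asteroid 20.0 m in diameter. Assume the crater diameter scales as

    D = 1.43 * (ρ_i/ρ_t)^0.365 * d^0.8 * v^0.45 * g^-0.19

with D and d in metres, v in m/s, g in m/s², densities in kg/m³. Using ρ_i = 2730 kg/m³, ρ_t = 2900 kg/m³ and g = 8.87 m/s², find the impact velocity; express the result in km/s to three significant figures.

v ≈ 13.3 km/s

Rearranging for v: v = [D / (1.43 · (2730/2900)^0.365 · 20^0.8 · 8.87^-0.19)]^(1/0.45).
(2730/2900)^0.365 = 0.9782
20^0.8 = 10.99
8.87^-0.19 = 0.6605
Denominator = 1.43 × 0.9782 × 10.99 × 0.6605 = 10.15
D / 10.15 = 728 / 10.15 = 71.72
v = 71.72^(1/0.45) = 71.72^2.2222 = 13292 m/s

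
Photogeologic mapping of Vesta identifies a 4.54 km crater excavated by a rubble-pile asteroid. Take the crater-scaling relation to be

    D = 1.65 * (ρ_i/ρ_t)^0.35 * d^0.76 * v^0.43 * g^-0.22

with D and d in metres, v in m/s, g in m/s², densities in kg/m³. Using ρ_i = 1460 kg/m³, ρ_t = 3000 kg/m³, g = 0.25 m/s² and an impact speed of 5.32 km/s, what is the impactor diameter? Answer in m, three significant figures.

d ≈ 244 m

Rearranging for d: d = [D / (1.65 · (1460/3000)^0.35 · 5320^0.43 · 0.25^-0.22)]^(1/0.76).
D = 4540 m.
(1460/3000)^0.35 = 0.7772
5320^0.43 = 40.01
0.25^-0.22 = 1.357
Denominator = 1.65 × 0.7772 × 40.01 × 1.357 = 69.62
D / 69.62 = 4540 / 69.62 = 65.21
d = 65.21^(1/0.76) = 65.21^1.3158 = 243.9 m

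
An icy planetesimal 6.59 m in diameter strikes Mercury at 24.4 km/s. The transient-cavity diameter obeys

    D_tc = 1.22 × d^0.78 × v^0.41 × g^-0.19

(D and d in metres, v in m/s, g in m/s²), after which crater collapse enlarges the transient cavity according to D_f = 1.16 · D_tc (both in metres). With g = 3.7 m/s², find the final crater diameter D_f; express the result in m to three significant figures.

v = 24400 m/s.
d^0.78 = 6.59^0.78 = 4.352
v^0.41 = 24400^0.41 = 62.93
g^-0.19 = 3.7^-0.19 = 0.7799
D_tc = 1.22 × 4.352 × 62.93 × 0.7799 = 260.6 m
D_f = 1.16 × 260.6 = 302.3 m

D_f ≈ 302 m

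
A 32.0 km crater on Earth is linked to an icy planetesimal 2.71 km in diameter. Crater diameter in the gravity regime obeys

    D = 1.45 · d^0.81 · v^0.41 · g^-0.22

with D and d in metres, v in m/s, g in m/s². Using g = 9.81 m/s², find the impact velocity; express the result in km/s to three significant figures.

Rearranging for v: v = [D / (1.45 · 2710^0.81 · 9.81^-0.22)]^(1/0.41).
D = 32000 m.
2710^0.81 = 603.5
9.81^-0.22 = 0.6051
Denominator = 1.45 × 603.5 × 0.6051 = 529.5
D / 529.5 = 32000 / 529.5 = 60.43
v = 60.43^(1/0.41) = 60.43^2.439 = 22104 m/s

v ≈ 22.1 km/s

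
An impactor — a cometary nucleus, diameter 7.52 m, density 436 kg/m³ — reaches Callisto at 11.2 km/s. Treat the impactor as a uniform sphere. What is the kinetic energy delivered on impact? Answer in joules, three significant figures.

E ≈ 6.09 × 10^12 J

v = 11200 m/s.
Mass m = (π/6) ρ d³ = (π/6) × 436 × (7.52)³ = 9.708 × 10^4 kg
E = ½ m v² = 0.5 × 9.708 × 10^4 × (11200)² = 6.089 × 10^12 J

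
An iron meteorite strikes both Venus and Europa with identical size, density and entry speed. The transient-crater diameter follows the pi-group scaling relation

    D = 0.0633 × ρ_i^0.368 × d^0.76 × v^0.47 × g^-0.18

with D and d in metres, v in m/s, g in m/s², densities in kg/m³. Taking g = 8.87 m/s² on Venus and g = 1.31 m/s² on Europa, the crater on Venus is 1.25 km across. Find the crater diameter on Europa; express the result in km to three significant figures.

All impactor-dependent factors cancel in the ratio, leaving D_Europa/D_Venus = (g_Europa/g_Venus)^-0.18.
(1.31/8.87)^-0.18 = 0.1477^-0.18 = 1.411
D_Europa = 1.411 × 1.25 km = 1.76 km

D ≈ 1.76 km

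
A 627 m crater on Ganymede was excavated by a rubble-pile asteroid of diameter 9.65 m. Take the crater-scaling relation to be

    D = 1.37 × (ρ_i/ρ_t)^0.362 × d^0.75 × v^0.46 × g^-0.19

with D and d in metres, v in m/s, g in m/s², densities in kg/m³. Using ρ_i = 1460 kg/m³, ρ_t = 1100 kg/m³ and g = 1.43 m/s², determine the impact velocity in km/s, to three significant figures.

Rearranging for v: v = [D / (1.37 · (1460/1100)^0.362 · 9.65^0.75 · 1.43^-0.19)]^(1/0.46).
(1460/1100)^0.362 = 1.108
9.65^0.75 = 5.475
1.43^-0.19 = 0.9343
Denominator = 1.37 × 1.108 × 5.475 × 0.9343 = 7.765
D / 7.765 = 627 / 7.765 = 80.75
v = 80.75^(1/0.46) = 80.75^2.1739 = 13994 m/s

v ≈ 14.0 km/s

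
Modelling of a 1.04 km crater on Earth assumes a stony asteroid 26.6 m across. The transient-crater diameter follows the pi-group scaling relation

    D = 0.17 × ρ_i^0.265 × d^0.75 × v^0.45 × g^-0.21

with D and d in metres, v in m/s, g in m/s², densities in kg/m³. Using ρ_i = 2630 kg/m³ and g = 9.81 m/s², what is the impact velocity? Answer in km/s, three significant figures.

v ≈ 30.8 km/s

Rearranging for v: v = [D / (0.17 · 2630^0.265 · 26.6^0.75 · 9.81^-0.21)]^(1/0.45).
D = 1040 m.
2630^0.265 = 8.059
26.6^0.75 = 11.71
9.81^-0.21 = 0.6191
Denominator = 0.17 × 8.059 × 11.71 × 0.6191 = 9.932
D / 9.932 = 1040 / 9.932 = 104.7
v = 104.7^(1/0.45) = 104.7^2.2222 = 30812 m/s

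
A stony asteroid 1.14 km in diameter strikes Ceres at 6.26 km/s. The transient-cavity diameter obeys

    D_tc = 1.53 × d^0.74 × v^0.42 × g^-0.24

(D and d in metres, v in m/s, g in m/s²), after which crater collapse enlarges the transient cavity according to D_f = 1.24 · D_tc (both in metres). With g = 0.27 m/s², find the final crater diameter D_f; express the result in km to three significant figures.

In SI: d = 1140 m, v = 6260 m/s.
d^0.74 = 1140^0.74 = 182.9
v^0.42 = 6260^0.42 = 39.32
g^-0.24 = 0.27^-0.24 = 1.369
D_tc = 1.53 × 182.9 × 39.32 × 1.369 = 15060 m
D_f = 1.24 × 15060 = 18674 m
     = 18.67 km

D_f ≈ 18.7 km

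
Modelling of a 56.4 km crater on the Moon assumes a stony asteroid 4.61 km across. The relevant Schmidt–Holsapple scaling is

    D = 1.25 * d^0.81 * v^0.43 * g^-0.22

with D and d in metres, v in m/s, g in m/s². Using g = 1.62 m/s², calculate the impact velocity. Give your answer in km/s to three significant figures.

Rearranging for v: v = [D / (1.25 · 4610^0.81 · 1.62^-0.22)]^(1/0.43).
D = 56400 m.
4610^0.81 = 928.1
1.62^-0.22 = 0.8993
Denominator = 1.25 × 928.1 × 0.8993 = 1043
D / 1043 = 56400 / 1043 = 54.07
v = 54.07^(1/0.43) = 54.07^2.3256 = 10719 m/s

v ≈ 10.7 km/s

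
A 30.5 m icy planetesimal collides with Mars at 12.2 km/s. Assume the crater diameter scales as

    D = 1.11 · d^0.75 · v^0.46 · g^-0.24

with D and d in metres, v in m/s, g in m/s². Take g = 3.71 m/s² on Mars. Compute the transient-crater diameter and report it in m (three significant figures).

In SI units: v = 12200 m/s.
d^0.75 = 30.5^0.75 = 12.98
v^0.46 = 12200^0.46 = 75.81
g^-0.24 = 3.71^-0.24 = 0.7300
D = 1.11 × 12.98 × 75.81 × 0.7300 = 797.3 m

D ≈ 797 m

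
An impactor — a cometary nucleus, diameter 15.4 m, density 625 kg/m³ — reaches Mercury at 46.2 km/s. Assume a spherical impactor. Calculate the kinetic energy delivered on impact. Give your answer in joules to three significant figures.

v = 46200 m/s.
Mass m = (π/6) ρ d³ = (π/6) × 625 × (15.4)³ = 1.195 × 10^6 kg
E = ½ m v² = 0.5 × 1.195 × 10^6 × (46200)² = 1.275 × 10^15 J

E ≈ 1.28 × 10^15 J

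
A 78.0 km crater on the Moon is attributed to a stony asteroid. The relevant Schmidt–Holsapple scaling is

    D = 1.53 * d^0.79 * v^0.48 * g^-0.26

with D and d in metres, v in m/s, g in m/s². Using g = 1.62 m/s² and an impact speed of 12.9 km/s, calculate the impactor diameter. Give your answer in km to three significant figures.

Rearranging for d: d = [D / (1.53 · 12900^0.48 · 1.62^-0.26)]^(1/0.79).
D = 78000 m.
12900^0.48 = 93.99
1.62^-0.26 = 0.8821
Denominator = 1.53 × 93.99 × 0.8821 = 126.9
D / 126.9 = 78000 / 126.9 = 614.7
d = 614.7^(1/0.79) = 614.7^1.2658 = 3388 m

d ≈ 3.39 km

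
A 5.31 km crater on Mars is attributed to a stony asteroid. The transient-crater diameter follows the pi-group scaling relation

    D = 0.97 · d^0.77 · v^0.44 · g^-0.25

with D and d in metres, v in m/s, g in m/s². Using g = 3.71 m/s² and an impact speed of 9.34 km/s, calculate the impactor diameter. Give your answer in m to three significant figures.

d ≈ 590 m

Rearranging for d: d = [D / (0.97 · 9340^0.44 · 3.71^-0.25)]^(1/0.77).
D = 5310 m.
9340^0.44 = 55.84
3.71^-0.25 = 0.7205
Denominator = 0.97 × 55.84 × 0.7205 = 39.03
D / 39.03 = 5310 / 39.03 = 136.0
d = 136.0^(1/0.77) = 136.0^1.2987 = 590.0 m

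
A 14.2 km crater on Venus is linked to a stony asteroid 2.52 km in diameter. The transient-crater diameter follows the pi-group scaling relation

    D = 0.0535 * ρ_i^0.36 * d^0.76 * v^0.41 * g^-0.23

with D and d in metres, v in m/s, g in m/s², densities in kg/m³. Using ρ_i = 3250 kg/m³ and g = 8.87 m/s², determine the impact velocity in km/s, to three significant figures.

v ≈ 23.6 km/s

Rearranging for v: v = [D / (0.0535 · 3250^0.36 · 2520^0.76 · 8.87^-0.23)]^(1/0.41).
D = 14200 m.
3250^0.36 = 18.38
2520^0.76 = 384.6
8.87^-0.23 = 0.6053
Denominator = 0.0535 × 18.38 × 384.6 × 0.6053 = 228.9
D / 228.9 = 14200 / 228.9 = 62.04
v = 62.04^(1/0.41) = 62.04^2.439 = 23568 m/s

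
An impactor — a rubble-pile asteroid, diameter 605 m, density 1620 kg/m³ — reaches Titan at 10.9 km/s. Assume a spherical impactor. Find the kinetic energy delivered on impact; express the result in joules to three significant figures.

E ≈ 1.12 × 10^19 J

v = 10900 m/s.
Mass m = (π/6) ρ d³ = (π/6) × 1620 × (605)³ = 1.878 × 10^11 kg
E = ½ m v² = 0.5 × 1.878 × 10^11 × (10900)² = 1.116 × 10^19 J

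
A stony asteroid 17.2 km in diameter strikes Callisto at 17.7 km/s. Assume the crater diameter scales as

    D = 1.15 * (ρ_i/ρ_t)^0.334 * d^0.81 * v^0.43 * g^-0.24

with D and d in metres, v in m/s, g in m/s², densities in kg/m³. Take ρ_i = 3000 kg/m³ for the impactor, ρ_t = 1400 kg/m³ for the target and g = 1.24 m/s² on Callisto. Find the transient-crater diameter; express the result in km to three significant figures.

D ≈ 255 km

In SI units: d = 17200 m, v = 17700 m/s.
(ρ_i/ρ_t)^0.334 = (3000/1400)^0.334 = 1.290
d^0.81 = 17200^0.81 = 2696
v^0.43 = 17700^0.43 = 67.09
g^-0.24 = 1.24^-0.24 = 0.9497
D = 1.15 × 1.290 × 2696 × 67.09 × 0.9497 = 2.548 × 10^5 m
   = 254.8 km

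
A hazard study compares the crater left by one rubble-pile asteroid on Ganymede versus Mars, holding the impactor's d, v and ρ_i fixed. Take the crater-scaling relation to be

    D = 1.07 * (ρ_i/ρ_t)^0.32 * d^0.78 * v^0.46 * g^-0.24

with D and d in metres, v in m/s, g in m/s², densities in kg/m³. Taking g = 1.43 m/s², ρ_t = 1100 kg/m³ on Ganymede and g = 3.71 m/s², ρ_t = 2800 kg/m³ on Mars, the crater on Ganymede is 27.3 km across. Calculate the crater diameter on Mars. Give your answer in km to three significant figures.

D ≈ 16.1 km

The impactor-only factors (d, v, ρ_i) cancel in the ratio, leaving D_Mars/D_Ganymede = (g_Mars/g_Ganymede)^-0.24 · (ρ_t,Ganymede/ρ_t,Mars)^0.32.
(3.71/1.43)^-0.24 = 2.594^-0.24 = 0.7955
(1100/2800)^0.32 = 0.3929^0.32 = 0.7416
Ratio = 0.7955 × 0.7416 = 0.5899
D_Mars = 0.5899 × 27.3 km = 16.1 km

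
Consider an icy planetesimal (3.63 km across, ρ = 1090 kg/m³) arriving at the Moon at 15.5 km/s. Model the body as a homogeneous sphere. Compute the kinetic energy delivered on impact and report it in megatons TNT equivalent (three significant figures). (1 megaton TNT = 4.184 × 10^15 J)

E ≈ 7.84 × 10^5 Mt TNT

d = 3630 m; v = 15500 m/s.
Mass m = (π/6) ρ d³ = (π/6) × 1090 × (3630)³ = 2.730 × 10^13 kg
E = ½ m v² = 0.5 × 2.730 × 10^13 × (15500)² = 3.279 × 10^21 J
   = 3.279 × 10^21 / 4.184×10^15 = 7.837 × 10^5 Mt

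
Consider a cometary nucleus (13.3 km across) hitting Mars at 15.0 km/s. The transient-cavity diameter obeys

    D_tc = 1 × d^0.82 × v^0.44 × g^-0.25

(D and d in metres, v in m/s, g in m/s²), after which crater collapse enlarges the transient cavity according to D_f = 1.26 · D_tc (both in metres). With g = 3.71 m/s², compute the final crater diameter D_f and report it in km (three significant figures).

D_f ≈ 150 km

In SI: d = 13300 m, v = 15000 m/s.
d^0.82 = 13300^0.82 = 2407
v^0.44 = 15000^0.44 = 68.78
g^-0.25 = 3.71^-0.25 = 0.7205
D_tc = 1 × 2407 × 68.78 × 0.7205 = 1.193 × 10^5 m
D_f = 1.26 × 1.193 × 10^5 = 1.503 × 10^5 m
     = 150.3 km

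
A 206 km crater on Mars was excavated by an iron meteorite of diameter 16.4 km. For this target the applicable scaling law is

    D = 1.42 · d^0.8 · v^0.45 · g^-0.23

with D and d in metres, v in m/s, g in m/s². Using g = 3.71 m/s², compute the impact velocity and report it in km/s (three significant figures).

v ≈ 18.5 km/s

Rearranging for v: v = [D / (1.42 · 16400^0.8 · 3.71^-0.23)]^(1/0.45).
D = 206000 m.
16400^0.8 = 2354
3.71^-0.23 = 0.7397
Denominator = 1.42 × 2354 × 0.7397 = 2473
D / 2473 = 206000 / 2473 = 83.30
v = 83.30^(1/0.45) = 83.30^2.2222 = 18538 m/s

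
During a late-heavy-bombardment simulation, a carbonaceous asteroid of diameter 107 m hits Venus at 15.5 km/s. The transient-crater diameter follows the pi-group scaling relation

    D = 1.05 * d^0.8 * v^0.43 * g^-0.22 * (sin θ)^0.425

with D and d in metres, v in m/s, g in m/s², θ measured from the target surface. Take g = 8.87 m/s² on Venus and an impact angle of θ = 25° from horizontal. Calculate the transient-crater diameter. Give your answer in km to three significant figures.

D ≈ 1.20 km

In SI units: v = 15500 m/s.
d^0.8 = 107^0.8 = 42.02
v^0.43 = 15500^0.43 = 63.36
g^-0.22 = 8.87^-0.22 = 0.6187
(sin 25°)^0.425 = 0.4226^0.425 = 0.6935
D = 1.05 × 42.02 × 63.36 × 0.6187 × 0.6935 = 1199 m
   = 1.199 km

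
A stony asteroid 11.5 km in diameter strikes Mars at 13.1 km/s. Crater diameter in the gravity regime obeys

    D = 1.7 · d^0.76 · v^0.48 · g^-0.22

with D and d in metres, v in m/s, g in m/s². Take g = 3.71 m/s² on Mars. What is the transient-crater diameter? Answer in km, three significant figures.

In SI units: d = 11500 m, v = 13100 m/s.
d^0.76 = 11500^0.76 = 1219
v^0.48 = 13100^0.48 = 94.69
g^-0.22 = 3.71^-0.22 = 0.7494
D = 1.7 × 1219 × 94.69 × 0.7494 = 1.471 × 10^5 m
   = 147.1 km

D ≈ 147 km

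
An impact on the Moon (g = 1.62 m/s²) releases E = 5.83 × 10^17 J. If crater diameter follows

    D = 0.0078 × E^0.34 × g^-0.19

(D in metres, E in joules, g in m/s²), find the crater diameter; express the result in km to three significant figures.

E^0.34 = (5.83 × 10^17)^0.34 = 1.097 × 10^6
g^-0.19 = 1.62^-0.19 = 0.9124
D = 0.0078 × 1.097 × 10^6 × 0.9124 = 7807 m
   = 7.807 km

D ≈ 7.81 km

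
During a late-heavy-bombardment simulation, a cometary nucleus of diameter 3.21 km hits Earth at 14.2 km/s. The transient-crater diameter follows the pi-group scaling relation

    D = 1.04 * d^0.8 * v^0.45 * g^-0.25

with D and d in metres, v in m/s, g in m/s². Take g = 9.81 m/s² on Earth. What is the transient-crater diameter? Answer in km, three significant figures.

In SI units: d = 3210 m, v = 14200 m/s.
d^0.8 = 3210^0.8 = 638.6
v^0.45 = 14200^0.45 = 73.88
g^-0.25 = 9.81^-0.25 = 0.5650
D = 1.04 × 638.6 × 73.88 × 0.5650 = 27723 m
   = 27.72 km

D ≈ 27.7 km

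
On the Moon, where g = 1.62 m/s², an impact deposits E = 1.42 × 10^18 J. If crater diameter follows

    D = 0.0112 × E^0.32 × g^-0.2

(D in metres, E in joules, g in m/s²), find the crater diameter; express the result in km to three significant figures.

D ≈ 6.55 km

E^0.32 = (1.42 × 10^18)^0.32 = 6.438 × 10^5
g^-0.2 = 1.62^-0.2 = 0.9080
D = 0.0112 × 6.438 × 10^5 × 0.9080 = 6547 m
   = 6.547 km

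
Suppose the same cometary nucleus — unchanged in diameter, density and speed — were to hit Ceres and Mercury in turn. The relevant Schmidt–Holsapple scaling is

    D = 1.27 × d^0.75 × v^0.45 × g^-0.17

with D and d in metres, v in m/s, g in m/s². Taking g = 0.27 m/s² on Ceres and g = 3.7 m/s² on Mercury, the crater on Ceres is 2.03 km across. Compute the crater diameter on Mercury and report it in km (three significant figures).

All impactor-dependent factors cancel in the ratio, leaving D_Mercury/D_Ceres = (g_Mercury/g_Ceres)^-0.17.
(3.7/0.27)^-0.17 = 13.70^-0.17 = 0.6409
D_Mercury = 0.6409 × 2.03 km = 1.30 km

D ≈ 1.30 km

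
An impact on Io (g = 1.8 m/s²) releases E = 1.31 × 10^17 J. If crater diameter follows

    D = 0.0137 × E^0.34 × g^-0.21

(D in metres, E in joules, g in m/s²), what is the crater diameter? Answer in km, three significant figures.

D ≈ 8.00 km

E^0.34 = (1.31 × 10^17)^0.34 = 6.605 × 10^5
g^-0.21 = 1.8^-0.21 = 0.8839
D = 0.0137 × 6.605 × 10^5 × 0.8839 = 7998 m
   = 7.998 km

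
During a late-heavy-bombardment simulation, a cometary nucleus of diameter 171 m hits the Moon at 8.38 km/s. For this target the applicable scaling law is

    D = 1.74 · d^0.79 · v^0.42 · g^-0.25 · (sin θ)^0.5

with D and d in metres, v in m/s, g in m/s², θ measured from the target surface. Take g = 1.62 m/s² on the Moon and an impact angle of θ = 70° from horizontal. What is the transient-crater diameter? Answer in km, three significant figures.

D ≈ 3.86 km

In SI units: v = 8380 m/s.
d^0.79 = 171^0.79 = 58.09
v^0.42 = 8380^0.42 = 44.44
g^-0.25 = 1.62^-0.25 = 0.8864
(sin 70°)^0.5 = 0.9397^0.5 = 0.9694
D = 1.74 × 58.09 × 44.44 × 0.8864 × 0.9694 = 3860 m
   = 3.860 km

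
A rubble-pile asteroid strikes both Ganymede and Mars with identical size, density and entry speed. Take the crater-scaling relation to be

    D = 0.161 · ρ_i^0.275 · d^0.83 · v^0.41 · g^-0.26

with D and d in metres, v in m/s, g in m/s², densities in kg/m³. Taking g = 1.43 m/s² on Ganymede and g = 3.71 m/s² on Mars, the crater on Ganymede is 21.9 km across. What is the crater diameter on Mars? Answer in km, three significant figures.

All impactor-dependent factors cancel in the ratio, leaving D_Mars/D_Ganymede = (g_Mars/g_Ganymede)^-0.26.
(3.71/1.43)^-0.26 = 2.594^-0.26 = 0.7805
D_Mars = 0.7805 × 21.9 km = 17.1 km

D ≈ 17.1 km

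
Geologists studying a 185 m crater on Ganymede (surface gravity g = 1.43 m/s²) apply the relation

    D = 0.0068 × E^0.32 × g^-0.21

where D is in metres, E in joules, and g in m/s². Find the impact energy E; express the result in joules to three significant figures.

Rearranging: E = [D / (0.0068 · g^-0.21)]^(1/0.32).
g^-0.21 = 1.43^-0.21 = 0.9276
D / (0.0068 × 0.9276) = 185 / (6.308 × 10^-3) = 2.933 × 10^4
E = (2.933 × 10^4)^3.125 = 9.127 × 10^13 J

E ≈ 9.13 × 10^13 J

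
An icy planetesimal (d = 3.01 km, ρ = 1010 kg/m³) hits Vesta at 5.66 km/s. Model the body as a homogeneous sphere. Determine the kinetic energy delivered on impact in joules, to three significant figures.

E ≈ 2.31 × 10^20 J

d = 3010 m; v = 5660 m/s.
Mass m = (π/6) ρ d³ = (π/6) × 1010 × (3010)³ = 1.442 × 10^13 kg
E = ½ m v² = 0.5 × 1.442 × 10^13 × (5660)² = 2.310 × 10^20 J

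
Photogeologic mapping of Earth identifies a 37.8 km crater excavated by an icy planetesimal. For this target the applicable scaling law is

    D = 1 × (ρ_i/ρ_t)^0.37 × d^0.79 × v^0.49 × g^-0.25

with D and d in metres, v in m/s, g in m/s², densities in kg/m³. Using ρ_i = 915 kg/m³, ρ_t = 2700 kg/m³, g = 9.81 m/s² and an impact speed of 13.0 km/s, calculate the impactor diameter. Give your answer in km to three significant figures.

Rearranging for d: d = [D / (1 · (915/2700)^0.37 · 13000^0.49 · 9.81^-0.25)]^(1/0.79).
D = 37800 m.
(915/2700)^0.37 = 0.6701
13000^0.49 = 103.7
9.81^-0.25 = 0.5650
Denominator = 1 × 0.6701 × 103.7 × 0.5650 = 39.26
D / 39.26 = 37800 / 39.26 = 962.8
d = 962.8^(1/0.79) = 962.8^1.2658 = 5978 m

d ≈ 5.98 km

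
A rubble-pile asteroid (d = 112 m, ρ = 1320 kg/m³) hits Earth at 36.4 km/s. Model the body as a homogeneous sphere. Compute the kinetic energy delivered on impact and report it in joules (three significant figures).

E ≈ 6.43 × 10^17 J

v = 36400 m/s.
Mass m = (π/6) ρ d³ = (π/6) × 1320 × (112)³ = 9.710 × 10^8 kg
E = ½ m v² = 0.5 × 9.710 × 10^8 × (36400)² = 6.433 × 10^17 J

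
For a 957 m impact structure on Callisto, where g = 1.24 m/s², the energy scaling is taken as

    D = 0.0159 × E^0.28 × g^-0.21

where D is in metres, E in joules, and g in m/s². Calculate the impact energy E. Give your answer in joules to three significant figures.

Rearranging: E = [D / (0.0159 · g^-0.21)]^(1/0.28).
g^-0.21 = 1.24^-0.21 = 0.9558
D / (0.0159 × 0.9558) = 957 / (0.01520) = 6.296 × 10^4
E = (6.296 × 10^4)^3.5714 = 1.378 × 10^17 J

E ≈ 1.38 × 10^17 J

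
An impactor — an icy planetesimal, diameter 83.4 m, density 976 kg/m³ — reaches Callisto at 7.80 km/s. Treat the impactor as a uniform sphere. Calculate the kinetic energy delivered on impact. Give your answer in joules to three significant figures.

v = 7800 m/s.
Mass m = (π/6) ρ d³ = (π/6) × 976 × (83.4)³ = 2.964 × 10^8 kg
E = ½ m v² = 0.5 × 2.964 × 10^8 × (7800)² = 9.016 × 10^15 J

E ≈ 9.02 × 10^15 J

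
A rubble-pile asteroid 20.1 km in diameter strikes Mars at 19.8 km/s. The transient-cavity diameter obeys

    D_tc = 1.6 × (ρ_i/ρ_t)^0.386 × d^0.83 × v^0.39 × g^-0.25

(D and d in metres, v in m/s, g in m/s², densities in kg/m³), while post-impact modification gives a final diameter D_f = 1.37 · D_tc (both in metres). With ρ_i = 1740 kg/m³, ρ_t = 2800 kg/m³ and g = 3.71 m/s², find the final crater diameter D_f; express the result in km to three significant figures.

D_f ≈ 232 km

In SI: d = 20100 m, v = 19800 m/s.
(ρ_i/ρ_t)^0.386 = (1740/2800)^0.386 = 0.8322
d^0.83 = 20100^0.83 = 3730
v^0.39 = 19800^0.39 = 47.39
g^-0.25 = 3.71^-0.25 = 0.7205
D_tc = 1.6 × 0.8322 × 3730 × 47.39 × 0.7205 = 1.696 × 10^5 m
D_f = 1.37 × 1.696 × 10^5 = 2.324 × 10^5 m
     = 232.4 km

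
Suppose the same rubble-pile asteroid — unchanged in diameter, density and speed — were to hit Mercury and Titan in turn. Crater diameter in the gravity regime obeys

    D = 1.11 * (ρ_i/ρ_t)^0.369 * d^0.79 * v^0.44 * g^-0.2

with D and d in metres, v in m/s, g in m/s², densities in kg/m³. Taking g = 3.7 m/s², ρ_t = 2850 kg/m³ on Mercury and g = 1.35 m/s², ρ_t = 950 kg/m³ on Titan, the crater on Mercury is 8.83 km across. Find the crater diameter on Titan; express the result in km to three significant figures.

D ≈ 16.2 km

The impactor-only factors (d, v, ρ_i) cancel in the ratio, leaving D_Titan/D_Mercury = (g_Titan/g_Mercury)^-0.2 · (ρ_t,Mercury/ρ_t,Titan)^0.369.
(1.35/3.7)^-0.2 = 0.3649^-0.2 = 1.223
(2850/950)^0.369 = 3.000^0.369 = 1.500
Ratio = 1.223 × 1.500 = 1.835
D_Titan = 1.835 × 8.83 km = 16.2 km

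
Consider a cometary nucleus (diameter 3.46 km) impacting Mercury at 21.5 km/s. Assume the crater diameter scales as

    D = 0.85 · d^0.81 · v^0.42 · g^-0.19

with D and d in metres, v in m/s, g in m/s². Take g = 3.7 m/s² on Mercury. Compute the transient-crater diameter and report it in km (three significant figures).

In SI units: d = 3460 m, v = 21500 m/s.
d^0.81 = 3460^0.81 = 735.6
v^0.42 = 21500^0.42 = 66.01
g^-0.19 = 3.7^-0.19 = 0.7799
D = 0.85 × 735.6 × 66.01 × 0.7799 = 32189 m
   = 32.19 km

D ≈ 32.2 km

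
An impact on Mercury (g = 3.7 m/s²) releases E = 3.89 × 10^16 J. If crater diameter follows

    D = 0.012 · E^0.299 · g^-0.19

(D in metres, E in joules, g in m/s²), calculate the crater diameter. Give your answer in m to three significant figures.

D ≈ 854 m

E^0.299 = (3.89 × 10^16)^0.299 = 9.128 × 10^4
g^-0.19 = 3.7^-0.19 = 0.7799
D = 0.012 × 9.128 × 10^4 × 0.7799 = 854.3 m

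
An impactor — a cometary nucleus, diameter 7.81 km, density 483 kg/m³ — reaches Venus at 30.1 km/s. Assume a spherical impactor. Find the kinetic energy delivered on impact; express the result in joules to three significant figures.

d = 7810 m; v = 30100 m/s.
Mass m = (π/6) ρ d³ = (π/6) × 483 × (7810)³ = 1.205 × 10^14 kg
E = ½ m v² = 0.5 × 1.205 × 10^14 × (30100)² = 5.459 × 10^22 J

E ≈ 5.46 × 10^22 J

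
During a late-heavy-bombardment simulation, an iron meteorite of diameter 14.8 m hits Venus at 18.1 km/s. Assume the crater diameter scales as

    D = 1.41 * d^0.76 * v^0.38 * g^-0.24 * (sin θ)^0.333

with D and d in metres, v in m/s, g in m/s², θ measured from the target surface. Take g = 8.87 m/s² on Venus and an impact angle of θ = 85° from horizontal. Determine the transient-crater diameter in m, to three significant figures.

In SI units: v = 18100 m/s.
d^0.76 = 14.8^0.76 = 7.752
v^0.38 = 18100^0.38 = 41.49
g^-0.24 = 8.87^-0.24 = 0.5922
(sin 85°)^0.333 = 0.9962^0.333 = 0.9987
D = 1.41 × 7.752 × 41.49 × 0.5922 × 0.9987 = 268.2 m

D ≈ 268 m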